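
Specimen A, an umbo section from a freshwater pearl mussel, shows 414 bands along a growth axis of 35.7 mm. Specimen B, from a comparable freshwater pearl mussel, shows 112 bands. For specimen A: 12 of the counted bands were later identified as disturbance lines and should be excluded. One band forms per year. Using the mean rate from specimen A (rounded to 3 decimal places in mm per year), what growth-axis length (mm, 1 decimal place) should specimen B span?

Specimen A: adjusted count: 414 − 12 = 402 bands.
A: 35.7 mm over 402 years gives 35.7 / 402 ≈ 0.089 mm/yr.
For B, 0.089 mm/year × 112 years = 10.0 mm.

10.0 mm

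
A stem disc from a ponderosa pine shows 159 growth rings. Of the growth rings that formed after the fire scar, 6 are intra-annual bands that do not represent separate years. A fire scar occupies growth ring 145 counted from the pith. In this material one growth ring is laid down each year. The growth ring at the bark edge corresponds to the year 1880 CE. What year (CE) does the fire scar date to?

The fire scar sits at growth ring 145 from the pith, so 159 − 145 = 14 growth rings formed after it.
Removing the 6 false growth rings leaves 14 − 6 = 8 true growth rings beyond the fire scar.
1880 − 8 = 1872 CE.

1872 CE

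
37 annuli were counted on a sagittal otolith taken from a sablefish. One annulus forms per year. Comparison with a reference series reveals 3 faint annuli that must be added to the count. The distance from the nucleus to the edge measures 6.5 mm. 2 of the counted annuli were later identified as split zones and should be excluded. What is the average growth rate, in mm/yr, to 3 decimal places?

0.171 mm/yr

Correcting the raw count gives 37 − 2 + 3 = 38 true annuli.
Extension rate ≈ 6.5 / 38 = 0.171 mm/yr.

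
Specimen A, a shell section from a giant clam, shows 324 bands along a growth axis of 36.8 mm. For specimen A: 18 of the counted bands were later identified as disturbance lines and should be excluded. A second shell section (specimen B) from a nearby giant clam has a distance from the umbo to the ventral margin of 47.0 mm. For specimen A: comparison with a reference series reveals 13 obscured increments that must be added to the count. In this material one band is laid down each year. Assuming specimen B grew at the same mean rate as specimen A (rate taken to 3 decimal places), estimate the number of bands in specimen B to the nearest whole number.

Specimen A: correcting the raw count gives 324 − 18 + 13 = 319 true bands.
A: 36.8 mm over 319 years gives 36.8 / 319 ≈ 0.115 mm/yr.
Specimen B: 47.0 mm / 0.115 mm per year = 408.70 years ≈ 409 bands.

409 bands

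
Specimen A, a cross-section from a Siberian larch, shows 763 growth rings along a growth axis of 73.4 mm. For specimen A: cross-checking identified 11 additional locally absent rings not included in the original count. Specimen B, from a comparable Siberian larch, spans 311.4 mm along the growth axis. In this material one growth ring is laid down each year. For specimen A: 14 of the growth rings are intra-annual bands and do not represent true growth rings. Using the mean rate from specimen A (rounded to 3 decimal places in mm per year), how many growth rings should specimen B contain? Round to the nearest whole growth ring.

3210 growth rings

Specimen A: true growth ring count = 763 − 14 + 11 = 760.
A: 73.4 mm over 760 years gives 73.4 / 760 ≈ 0.097 mm/yr.
B spans 311.4 / 0.097 = 3210.31 years ≈ 3210 growth rings.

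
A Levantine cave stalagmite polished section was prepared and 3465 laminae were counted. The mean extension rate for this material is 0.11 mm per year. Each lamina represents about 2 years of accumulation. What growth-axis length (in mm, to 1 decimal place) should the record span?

3465 laminae at 2 years each span 3465 × 2 = 6930 years.
Predicted length = 0.11 mm/year × 6930 years = 762.3 mm.

762.3 mm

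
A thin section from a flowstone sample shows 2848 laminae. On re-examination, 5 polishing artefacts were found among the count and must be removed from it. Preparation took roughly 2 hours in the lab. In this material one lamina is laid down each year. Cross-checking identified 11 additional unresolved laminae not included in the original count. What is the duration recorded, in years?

2854 years

Adjusted count: 2848 − 5 + 11 = 2854 laminae.
With a one-to-one lamina periodicity this is 2854 years.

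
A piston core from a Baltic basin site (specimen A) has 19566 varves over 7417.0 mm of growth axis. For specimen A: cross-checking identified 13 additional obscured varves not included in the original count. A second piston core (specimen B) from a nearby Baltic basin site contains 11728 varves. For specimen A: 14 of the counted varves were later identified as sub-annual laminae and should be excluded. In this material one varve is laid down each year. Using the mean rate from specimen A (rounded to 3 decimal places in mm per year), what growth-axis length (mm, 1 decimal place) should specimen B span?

4444.9 mm

Specimen A: after corrections the count is 19566 − 14 + 13 = 19565 varves.
A: 7417.0 mm over 19565 years gives 7417.0 / 19565 ≈ 0.379 mm per year.
B's length ≈ 0.379 × 11728 = 4444.9 mm.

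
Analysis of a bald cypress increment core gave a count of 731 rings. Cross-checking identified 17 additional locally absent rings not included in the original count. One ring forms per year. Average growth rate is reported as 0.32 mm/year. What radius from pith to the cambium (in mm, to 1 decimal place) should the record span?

239.4 mm

True ring count = 731 + 17 = 748.
Predicted length = 0.32 mm/year × 748 years = 239.4 mm.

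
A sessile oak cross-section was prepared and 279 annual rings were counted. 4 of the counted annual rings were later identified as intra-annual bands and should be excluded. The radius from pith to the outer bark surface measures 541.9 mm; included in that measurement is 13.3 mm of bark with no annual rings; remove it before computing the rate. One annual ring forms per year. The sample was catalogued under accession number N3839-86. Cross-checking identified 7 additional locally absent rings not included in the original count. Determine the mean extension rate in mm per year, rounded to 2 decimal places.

1.87 mm per year

Adjusted count: 279 − 4 + 7 = 282 annual rings.
The growth record spans 541.9 − 13.3 = 528.6 mm.
Extension rate ≈ 528.6 / 282 = 1.87 mm per year.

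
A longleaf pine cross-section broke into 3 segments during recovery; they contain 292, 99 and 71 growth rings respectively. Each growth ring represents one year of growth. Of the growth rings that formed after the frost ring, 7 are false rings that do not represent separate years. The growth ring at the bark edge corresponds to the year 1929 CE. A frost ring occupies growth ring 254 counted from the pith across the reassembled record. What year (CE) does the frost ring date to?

Total growth rings = 292 + 99 + 71 = 462.
462 − 254 = 208 growth rings lie beyond the frost ring toward the bark edge.
208 − 7 false = 201 true growth rings after the frost ring.
Counting back 201 years from 1929 CE places the frost ring in 1929 − 201 = 1728 CE.

1728 CE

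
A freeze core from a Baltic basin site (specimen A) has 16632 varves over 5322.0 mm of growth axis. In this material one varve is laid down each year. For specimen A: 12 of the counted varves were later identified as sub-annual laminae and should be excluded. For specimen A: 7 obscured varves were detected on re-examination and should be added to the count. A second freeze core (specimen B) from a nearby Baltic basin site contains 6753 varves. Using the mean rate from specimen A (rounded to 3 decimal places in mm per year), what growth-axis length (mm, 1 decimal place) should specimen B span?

2161.0 mm

Specimen A: after corrections the count is 16632 − 12 + 7 = 16627 varves.
A: 5322.0 mm over 16627 years gives 5322.0 / 16627 ≈ 0.320 mm per year.
For B, 0.320 mm/year × 6753 years = 2161.0 mm.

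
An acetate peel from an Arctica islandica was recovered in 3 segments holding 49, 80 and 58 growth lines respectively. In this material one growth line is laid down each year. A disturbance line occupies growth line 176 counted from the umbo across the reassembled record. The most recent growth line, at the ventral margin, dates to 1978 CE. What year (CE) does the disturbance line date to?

1967 CE

Total growth lines = 49 + 80 + 58 = 187.
Between growth line 176 and the ventral margin there are 187 − 176 = 11 growth lines.
The growth line at the ventral margin is 1978 CE, so the disturbance line dates to 1978 − 11 = 1967 CE.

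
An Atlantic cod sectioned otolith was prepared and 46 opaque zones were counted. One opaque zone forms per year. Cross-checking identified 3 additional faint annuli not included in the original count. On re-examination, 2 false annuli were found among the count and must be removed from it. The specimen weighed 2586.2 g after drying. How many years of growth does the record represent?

47 yr

After corrections the count is 46 − 2 + 3 = 47 opaque zones.
At one opaque zone per year, that is 47 years.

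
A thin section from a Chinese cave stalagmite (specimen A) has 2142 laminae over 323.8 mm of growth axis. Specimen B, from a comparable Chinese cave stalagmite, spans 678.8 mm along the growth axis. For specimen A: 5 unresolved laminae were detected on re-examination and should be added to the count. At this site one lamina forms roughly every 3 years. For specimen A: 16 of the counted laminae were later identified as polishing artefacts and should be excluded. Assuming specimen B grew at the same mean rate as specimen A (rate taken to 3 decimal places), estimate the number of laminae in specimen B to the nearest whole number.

Specimen A: true lamina count = 2142 − 16 + 5 = 2131.
Specimen A: multiplying by 3 years per lamina: 2131 × 3 = 6393 years.
A: Mean rate = 323.8 mm / 6393 years ≈ 0.051 mm/yr.
B spans 678.8 / 0.051 = 13309.80 years; at 3 years per lamina that is 13309.80 / 3 ≈ 4437 laminae.

4437 laminae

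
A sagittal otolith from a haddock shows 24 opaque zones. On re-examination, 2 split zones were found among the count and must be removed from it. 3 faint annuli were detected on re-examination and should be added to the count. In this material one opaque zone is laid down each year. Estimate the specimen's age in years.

25 years

True opaque zone count = 24 − 2 + 3 = 25.
One opaque zone per year makes the duration 25 years.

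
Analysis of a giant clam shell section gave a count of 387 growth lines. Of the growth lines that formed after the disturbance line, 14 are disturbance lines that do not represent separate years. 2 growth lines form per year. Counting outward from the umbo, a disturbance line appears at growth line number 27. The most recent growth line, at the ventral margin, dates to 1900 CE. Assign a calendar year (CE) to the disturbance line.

387 − 27 = 360 growth lines lie beyond the disturbance line toward the ventral margin.
360 − 14 false = 346 true growth lines after the disturbance line.
346 growth lines at 2 per year is 346 / 2 = 173 years.
1900 − 173 = 1727 CE.

1727 CE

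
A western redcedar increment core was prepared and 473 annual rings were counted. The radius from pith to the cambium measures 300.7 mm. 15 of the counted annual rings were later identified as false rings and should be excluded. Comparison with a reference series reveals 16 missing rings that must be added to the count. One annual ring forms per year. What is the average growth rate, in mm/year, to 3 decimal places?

After corrections the count is 473 − 15 + 16 = 474 annual rings.
Mean rate = 300.7 mm / 474 years ≈ 0.634 mm/year.

0.634 mm/year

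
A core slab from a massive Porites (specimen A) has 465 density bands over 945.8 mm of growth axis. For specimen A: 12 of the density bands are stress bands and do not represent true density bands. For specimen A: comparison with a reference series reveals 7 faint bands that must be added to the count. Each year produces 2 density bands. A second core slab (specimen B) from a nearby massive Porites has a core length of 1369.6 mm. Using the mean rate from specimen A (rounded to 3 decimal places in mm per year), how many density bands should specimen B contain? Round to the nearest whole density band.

666 density bands

Specimen A: adjusted count: 465 − 12 + 7 = 460 density bands.
Specimen A: with 2 density bands per year, 460 / 2 = 230 years.
A: 945.8 mm over 230 years gives 945.8 / 230 ≈ 4.112 mm per year.
B spans 1369.6 / 4.112 = 333.07 years; at 2 density bands per year that is 333.07 × 2 ≈ 666 density bands.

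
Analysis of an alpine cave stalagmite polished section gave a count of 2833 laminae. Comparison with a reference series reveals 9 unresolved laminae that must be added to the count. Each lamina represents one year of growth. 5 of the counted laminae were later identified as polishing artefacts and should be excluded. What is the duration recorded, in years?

After corrections the count is 2833 − 5 + 9 = 2837 laminae.
At one lamina per year, that is 2837 years.

2837 years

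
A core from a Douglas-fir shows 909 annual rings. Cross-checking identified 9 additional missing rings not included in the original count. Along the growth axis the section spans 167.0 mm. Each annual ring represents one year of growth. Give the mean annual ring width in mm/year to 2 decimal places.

After corrections the count is 909 + 9 = 918 annual rings.
Mean rate = 167.0 mm / 918 years ≈ 0.18 mm/year.

0.18 mm/year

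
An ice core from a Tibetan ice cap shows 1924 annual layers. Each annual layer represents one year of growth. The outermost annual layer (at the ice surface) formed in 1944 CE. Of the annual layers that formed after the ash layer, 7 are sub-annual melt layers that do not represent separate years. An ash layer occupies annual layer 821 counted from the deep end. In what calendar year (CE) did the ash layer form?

1924 − 821 = 1103 annual layers lie beyond the ash layer toward the ice surface.
1103 − 7 false = 1096 true annual layers after the ash layer.
1944 − 1096 = 848 CE.

848 CE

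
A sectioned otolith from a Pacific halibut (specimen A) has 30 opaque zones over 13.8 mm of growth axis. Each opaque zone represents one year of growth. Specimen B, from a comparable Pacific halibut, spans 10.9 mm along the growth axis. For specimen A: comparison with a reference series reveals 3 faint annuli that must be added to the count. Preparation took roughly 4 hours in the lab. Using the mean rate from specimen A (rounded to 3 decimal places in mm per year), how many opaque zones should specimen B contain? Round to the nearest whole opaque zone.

26 opaque zones

Specimen A: correcting the raw count gives 30 + 3 = 33 true opaque zones.
A: Extension rate ≈ 13.8 / 33 = 0.418 mm per year.
B spans 10.9 / 0.418 = 26.08 years ≈ 26 opaque zones.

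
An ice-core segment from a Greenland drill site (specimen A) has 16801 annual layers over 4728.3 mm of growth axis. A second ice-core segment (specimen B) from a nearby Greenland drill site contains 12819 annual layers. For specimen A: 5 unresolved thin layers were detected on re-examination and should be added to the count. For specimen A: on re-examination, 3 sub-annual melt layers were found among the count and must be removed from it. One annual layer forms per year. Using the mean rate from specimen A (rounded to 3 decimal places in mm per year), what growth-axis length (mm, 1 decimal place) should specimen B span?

3602.1 mm

Specimen A: true annual layer count = 16801 − 3 + 5 = 16803.
A: 4728.3 mm over 16803 years gives 4728.3 / 16803 ≈ 0.281 mm/year.
B's length ≈ 0.281 × 12819 = 3602.1 mm.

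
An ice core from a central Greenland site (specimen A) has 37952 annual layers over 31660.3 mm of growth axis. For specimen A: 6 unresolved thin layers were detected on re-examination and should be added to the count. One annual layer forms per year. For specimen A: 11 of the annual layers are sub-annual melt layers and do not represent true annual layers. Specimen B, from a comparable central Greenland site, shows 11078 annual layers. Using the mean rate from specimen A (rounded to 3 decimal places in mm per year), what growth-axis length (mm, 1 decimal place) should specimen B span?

Specimen A: correcting the raw count gives 37952 − 11 + 6 = 37947 true annual layers.
A: 31660.3 mm over 37947 years gives 31660.3 / 37947 ≈ 0.834 mm per year.
Length of B = 0.834 × 11078 = 9239.1 mm.

9239.1 mm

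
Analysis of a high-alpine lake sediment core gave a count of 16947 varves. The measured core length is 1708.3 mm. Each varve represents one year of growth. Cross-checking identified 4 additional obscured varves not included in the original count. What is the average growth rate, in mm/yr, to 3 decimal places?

0.101 mm/yr

True varve count = 16947 + 4 = 16951.
Extension rate ≈ 1708.3 / 16951 = 0.101 mm/yr.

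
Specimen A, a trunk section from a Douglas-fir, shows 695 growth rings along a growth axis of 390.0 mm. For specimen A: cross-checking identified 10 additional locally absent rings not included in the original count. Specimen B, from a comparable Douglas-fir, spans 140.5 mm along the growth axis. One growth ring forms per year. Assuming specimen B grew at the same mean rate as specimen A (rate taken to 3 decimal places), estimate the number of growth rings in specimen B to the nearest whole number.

254 growth rings

Specimen A: true growth ring count = 695 + 10 = 705.
A: Extension rate ≈ 390.0 / 705 = 0.553 mm/year.
B spans 140.5 / 0.553 = 254.07 years ≈ 254 growth rings.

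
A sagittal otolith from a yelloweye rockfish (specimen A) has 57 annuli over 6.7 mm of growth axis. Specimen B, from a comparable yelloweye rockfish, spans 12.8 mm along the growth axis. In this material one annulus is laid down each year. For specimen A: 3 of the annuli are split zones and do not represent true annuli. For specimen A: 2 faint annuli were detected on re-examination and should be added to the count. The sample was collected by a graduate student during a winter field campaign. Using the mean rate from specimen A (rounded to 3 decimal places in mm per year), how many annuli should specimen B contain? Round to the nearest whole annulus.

Specimen A: true annulus count = 57 − 3 + 2 = 56.
A: Extension rate ≈ 6.7 / 56 = 0.120 mm per year.
B spans 12.8 / 0.120 = 106.67 years ≈ 107 annuli.

107 annuli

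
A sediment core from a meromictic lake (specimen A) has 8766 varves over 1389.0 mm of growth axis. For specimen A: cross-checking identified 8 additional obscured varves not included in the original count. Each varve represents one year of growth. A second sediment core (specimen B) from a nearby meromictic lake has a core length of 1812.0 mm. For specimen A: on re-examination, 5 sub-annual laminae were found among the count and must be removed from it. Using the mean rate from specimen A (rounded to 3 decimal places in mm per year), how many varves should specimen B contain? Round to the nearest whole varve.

11468 varves

Specimen A: adjusted count: 8766 − 5 + 8 = 8769 varves.
A: Extension rate ≈ 1389.0 / 8769 = 0.158 mm per year.
B spans 1812.0 / 0.158 = 11468.35 years ≈ 11468 varves.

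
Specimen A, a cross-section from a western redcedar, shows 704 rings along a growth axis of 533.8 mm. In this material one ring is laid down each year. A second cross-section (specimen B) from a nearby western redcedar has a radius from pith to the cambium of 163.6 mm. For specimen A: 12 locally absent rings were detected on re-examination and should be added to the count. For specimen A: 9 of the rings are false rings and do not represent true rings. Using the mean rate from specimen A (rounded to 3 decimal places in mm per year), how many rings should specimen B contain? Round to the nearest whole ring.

Specimen A: correcting the raw count gives 704 − 9 + 12 = 707 true rings.
A: 533.8 mm over 707 years gives 533.8 / 707 ≈ 0.755 mm per year.
B spans 163.6 / 0.755 = 216.69 years ≈ 217 rings.

217 rings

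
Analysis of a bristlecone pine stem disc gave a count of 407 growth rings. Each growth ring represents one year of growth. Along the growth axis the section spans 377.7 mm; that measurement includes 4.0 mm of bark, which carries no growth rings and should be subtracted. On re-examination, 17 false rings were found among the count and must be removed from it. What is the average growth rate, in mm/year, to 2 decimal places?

True growth ring count = 407 − 17 = 390.
Net length = 377.7 − 4.0 = 373.7 mm.
Mean rate = 373.7 mm / 390 years ≈ 0.96 mm/year.

0.96 mm/year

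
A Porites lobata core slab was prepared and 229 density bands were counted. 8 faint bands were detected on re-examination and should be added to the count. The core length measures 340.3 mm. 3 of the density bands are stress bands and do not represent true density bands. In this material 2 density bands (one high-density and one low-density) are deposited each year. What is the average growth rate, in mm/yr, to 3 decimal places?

Correcting the raw count gives 229 − 3 + 8 = 234 true density bands.
Dividing by 2 density bands per year: 234 / 2 = 117 years.
340.3 mm over 117 years gives 340.3 / 117 ≈ 2.909 mm/yr.

2.909 mm/yr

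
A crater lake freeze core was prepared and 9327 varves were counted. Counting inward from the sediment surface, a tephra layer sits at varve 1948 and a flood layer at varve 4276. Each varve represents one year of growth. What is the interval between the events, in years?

2328 years

Separation: 4276 − 1948 = 2328 varves.
One varve per year makes the interval 2328 years.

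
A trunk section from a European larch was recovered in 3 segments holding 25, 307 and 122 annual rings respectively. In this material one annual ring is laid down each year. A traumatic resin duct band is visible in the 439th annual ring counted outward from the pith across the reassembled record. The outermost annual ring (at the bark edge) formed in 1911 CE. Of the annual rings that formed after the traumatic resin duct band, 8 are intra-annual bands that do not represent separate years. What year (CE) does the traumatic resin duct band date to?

1904 CE

Total annual rings = 25 + 307 + 122 = 454.
The traumatic resin duct band sits at annual ring 439 from the pith, so 454 − 439 = 15 annual rings formed after it.
Removing the 8 false annual rings leaves 15 − 8 = 7 true annual rings beyond the traumatic resin duct band.
Counting back 7 years from 1911 CE places the traumatic resin duct band in 1911 − 7 = 1904 CE.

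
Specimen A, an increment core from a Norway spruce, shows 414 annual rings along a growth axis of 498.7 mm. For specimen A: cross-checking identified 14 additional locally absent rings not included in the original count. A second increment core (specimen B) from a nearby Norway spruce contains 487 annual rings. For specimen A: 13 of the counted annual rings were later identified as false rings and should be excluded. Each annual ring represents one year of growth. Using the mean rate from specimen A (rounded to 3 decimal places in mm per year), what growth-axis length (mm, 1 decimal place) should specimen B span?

Specimen A: after corrections the count is 414 − 13 + 14 = 415 annual rings.
A: Mean rate = 498.7 mm / 415 years ≈ 1.202 mm/yr.
Length of B = 1.202 × 487 = 585.4 mm.

585.4 mm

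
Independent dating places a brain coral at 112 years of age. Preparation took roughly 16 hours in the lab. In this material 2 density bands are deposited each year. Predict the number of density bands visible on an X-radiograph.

Expected density bands: 112 × 2 = 224.
So 224 density bands should be present.

224 density bands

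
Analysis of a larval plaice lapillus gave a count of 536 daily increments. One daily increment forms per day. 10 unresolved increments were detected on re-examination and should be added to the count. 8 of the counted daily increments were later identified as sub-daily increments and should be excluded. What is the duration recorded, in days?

538 days

Adjusted count: 536 − 8 + 10 = 538 daily increments.
At one daily increment per day, that is 538 days.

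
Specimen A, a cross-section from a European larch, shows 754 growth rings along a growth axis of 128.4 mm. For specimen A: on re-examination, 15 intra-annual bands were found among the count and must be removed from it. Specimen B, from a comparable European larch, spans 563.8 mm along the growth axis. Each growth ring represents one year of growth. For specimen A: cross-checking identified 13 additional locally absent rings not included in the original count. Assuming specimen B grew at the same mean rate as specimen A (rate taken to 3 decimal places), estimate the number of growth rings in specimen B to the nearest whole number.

3297 growth rings

Specimen A: true growth ring count = 754 − 15 + 13 = 752.
A: Extension rate ≈ 128.4 / 752 = 0.171 mm/year.
Specimen B: 563.8 mm / 0.171 mm per year = 3297.08 years ≈ 3297 growth rings.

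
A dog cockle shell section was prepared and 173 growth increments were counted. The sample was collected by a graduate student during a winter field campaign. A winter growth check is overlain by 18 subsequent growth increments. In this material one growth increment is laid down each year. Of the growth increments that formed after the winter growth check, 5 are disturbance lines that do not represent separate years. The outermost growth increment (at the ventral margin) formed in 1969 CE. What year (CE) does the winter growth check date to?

1956 CE

There are 18 growth increments younger than the winter growth check.
18 − 5 false = 13 true growth increments after the winter growth check.
1969 − 13 = 1956 CE.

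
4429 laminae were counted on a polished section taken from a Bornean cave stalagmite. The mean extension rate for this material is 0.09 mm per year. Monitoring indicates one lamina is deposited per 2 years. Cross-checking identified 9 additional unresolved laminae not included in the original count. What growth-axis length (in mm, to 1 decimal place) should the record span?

Correcting the raw count gives 4429 + 9 = 4438 true laminae.
At 2 years per lamina, 4438 × 2 = 8876 years.
Length ≈ 0.09 × 8876 = 798.8 mm.

798.8 mm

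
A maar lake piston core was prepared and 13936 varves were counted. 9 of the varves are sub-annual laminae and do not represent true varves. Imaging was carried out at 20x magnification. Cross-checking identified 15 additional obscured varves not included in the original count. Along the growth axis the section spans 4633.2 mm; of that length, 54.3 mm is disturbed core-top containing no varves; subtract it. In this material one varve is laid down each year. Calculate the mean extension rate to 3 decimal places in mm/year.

0.328 mm/year

After corrections the count is 13936 − 9 + 15 = 13942 varves.
The growth record spans 4633.2 − 54.3 = 4578.9 mm.
Extension rate ≈ 4578.9 / 13942 = 0.328 mm/year.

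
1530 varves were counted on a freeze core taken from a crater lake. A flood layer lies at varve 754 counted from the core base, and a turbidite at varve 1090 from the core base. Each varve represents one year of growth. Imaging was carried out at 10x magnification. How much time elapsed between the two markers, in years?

336 years

The two markers are separated by 1090 − 754 = 336 varves.
At one varve per year, 336 years elapsed between them.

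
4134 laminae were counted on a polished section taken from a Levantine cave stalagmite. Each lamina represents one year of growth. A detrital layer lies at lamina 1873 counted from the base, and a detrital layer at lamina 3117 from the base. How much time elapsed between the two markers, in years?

1244 years

3117 − 1873 = 1244 laminae lie between the two events.
One lamina per year makes the interval 1244 years.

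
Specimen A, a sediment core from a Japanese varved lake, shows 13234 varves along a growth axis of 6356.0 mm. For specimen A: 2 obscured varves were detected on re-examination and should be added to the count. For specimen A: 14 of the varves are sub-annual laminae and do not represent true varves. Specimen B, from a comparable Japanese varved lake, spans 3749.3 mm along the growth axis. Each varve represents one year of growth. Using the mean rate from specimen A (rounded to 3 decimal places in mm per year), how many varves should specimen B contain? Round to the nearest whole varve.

Specimen A: adjusted count: 13234 − 14 + 2 = 13222 varves.
A: 6356.0 mm over 13222 years gives 6356.0 / 13222 ≈ 0.481 mm/year.
Specimen B: 3749.3 mm / 0.481 mm per year = 7794.80 years ≈ 7795 varves.

7795 varves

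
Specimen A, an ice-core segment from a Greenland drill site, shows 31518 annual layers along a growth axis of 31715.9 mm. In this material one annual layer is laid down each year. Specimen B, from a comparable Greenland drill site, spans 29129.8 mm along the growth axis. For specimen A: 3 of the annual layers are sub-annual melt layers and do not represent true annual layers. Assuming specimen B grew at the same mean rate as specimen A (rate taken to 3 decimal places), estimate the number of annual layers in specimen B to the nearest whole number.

Specimen A: after corrections the count is 31518 − 3 = 31515 annual layers.
A: Extension rate ≈ 31715.9 / 31515 = 1.006 mm per year.
For B, 29129.8 / 1.006 = 28956.06 years ≈ 28956 annual layers.

28956 annual layers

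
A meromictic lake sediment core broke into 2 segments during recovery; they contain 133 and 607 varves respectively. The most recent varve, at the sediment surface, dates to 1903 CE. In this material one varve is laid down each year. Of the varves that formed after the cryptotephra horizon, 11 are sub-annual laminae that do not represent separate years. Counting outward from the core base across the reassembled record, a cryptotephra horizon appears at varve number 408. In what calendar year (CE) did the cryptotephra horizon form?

1582 CE

Total varves = 133 + 607 = 740.
740 − 408 = 332 varves lie beyond the cryptotephra horizon toward the sediment surface.
Excluding 11 false varves: 332 − 11 = 321.
1903 − 321 = 1582 CE.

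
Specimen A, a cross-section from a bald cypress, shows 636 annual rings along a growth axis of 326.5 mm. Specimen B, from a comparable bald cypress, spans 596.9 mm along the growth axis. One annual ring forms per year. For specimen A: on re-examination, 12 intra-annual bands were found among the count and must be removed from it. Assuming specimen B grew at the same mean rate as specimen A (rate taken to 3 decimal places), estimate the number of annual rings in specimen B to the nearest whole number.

Specimen A: adjusted count: 636 − 12 = 624 annual rings.
A: Extension rate ≈ 326.5 / 624 = 0.523 mm/year.
For B, 596.9 / 0.523 = 1141.30 years ≈ 1141 annual rings.

1141 annual rings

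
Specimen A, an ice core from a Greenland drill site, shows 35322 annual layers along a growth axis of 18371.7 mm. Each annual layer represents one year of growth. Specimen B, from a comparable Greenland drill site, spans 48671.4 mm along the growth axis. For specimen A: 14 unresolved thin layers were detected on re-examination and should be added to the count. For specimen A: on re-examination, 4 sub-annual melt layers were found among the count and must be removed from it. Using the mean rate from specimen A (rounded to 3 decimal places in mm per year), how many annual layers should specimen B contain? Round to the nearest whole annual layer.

Specimen A: after corrections the count is 35322 − 4 + 14 = 35332 annual layers.
A: Extension rate ≈ 18371.7 / 35332 = 0.520 mm per year.
For B, 48671.4 / 0.520 = 93598.85 years ≈ 93599 annual layers.

93599 annual layers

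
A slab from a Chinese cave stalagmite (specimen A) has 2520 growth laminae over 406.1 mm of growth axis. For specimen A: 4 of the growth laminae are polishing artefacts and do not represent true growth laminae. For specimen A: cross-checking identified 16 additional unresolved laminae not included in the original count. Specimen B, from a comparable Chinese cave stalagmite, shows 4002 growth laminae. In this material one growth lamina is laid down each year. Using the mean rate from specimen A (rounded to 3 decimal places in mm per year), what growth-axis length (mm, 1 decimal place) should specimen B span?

640.3 mm

Specimen A: true growth lamina count = 2520 − 4 + 16 = 2532.
A: Extension rate ≈ 406.1 / 2532 = 0.160 mm per year.
For B, 0.160 mm/year × 4002 years = 640.3 mm.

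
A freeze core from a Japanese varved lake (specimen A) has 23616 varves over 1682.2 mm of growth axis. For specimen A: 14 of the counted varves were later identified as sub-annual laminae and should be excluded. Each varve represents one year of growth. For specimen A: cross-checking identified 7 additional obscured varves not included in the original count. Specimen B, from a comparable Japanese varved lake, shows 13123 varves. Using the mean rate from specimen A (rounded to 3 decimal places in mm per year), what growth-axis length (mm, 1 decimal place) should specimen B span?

931.7 mm

Specimen A: adjusted count: 23616 − 14 + 7 = 23609 varves.
A: Mean rate = 1682.2 mm / 23609 years ≈ 0.071 mm per year.
For B, 0.071 mm/year × 13123 years = 931.7 mm.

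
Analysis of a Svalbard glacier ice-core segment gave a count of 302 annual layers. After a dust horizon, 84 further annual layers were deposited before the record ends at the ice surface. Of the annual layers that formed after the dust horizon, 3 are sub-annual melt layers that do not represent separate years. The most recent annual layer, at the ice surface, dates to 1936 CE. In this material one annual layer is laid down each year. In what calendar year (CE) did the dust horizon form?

1855 CE

84 annual layers formed after the dust horizon.
Removing the 3 false annual layers leaves 84 − 3 = 81 true annual layers beyond the dust horizon.
1936 − 81 = 1855 CE.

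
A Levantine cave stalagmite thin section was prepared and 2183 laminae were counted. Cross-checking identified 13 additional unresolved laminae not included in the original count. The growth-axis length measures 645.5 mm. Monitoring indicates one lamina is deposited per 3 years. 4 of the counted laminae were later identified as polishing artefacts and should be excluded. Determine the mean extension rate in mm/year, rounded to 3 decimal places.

Correcting the raw count gives 2183 − 4 + 13 = 2192 true laminae.
At 3 years per lamina, 2192 × 3 = 6576 years.
645.5 mm over 6576 years gives 645.5 / 6576 ≈ 0.098 mm/year.

0.098 mm/year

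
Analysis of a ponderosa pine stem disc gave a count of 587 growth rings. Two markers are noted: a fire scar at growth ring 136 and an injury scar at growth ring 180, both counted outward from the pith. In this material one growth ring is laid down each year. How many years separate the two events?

The two markers are separated by 180 − 136 = 44 growth rings.
At one growth ring per year, 44 years elapsed between them.

44 years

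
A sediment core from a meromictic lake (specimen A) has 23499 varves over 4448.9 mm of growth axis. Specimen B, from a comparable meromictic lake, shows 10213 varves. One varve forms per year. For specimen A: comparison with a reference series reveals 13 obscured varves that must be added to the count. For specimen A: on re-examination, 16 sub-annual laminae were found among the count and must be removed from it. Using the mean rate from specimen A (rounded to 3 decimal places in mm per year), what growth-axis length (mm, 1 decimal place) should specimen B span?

Specimen A: correcting the raw count gives 23499 − 16 + 13 = 23496 true varves.
A: Extension rate ≈ 4448.9 / 23496 = 0.189 mm/year.
For B, 0.189 mm/year × 10213 years = 1930.3 mm.

1930.3 mm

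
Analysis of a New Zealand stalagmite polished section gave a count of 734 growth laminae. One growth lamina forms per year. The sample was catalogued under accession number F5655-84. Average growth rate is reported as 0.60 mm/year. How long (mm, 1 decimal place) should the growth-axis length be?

440.4 mm

734 years of growth are recorded.
Length ≈ 0.60 × 734 = 440.4 mm.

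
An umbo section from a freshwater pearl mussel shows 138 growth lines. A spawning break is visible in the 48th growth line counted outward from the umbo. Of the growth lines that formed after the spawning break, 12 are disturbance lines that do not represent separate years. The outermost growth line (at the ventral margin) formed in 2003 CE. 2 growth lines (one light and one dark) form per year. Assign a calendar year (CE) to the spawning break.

1964 CE

138 − 48 = 90 growth lines lie beyond the spawning break toward the ventral margin.
90 − 12 false = 78 true growth lines after the spawning break.
Dividing by 2 growth lines per year: 78 / 2 = 39 years.
2003 − 39 = 1964 CE.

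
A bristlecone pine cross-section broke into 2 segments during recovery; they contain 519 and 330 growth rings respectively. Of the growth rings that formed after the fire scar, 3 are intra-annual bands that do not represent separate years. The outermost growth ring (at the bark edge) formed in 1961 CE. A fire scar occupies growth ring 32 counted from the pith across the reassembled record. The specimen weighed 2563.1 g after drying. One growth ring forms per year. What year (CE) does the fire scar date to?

Total growth rings = 519 + 330 = 849.
The fire scar sits at growth ring 32 from the pith, so 849 − 32 = 817 growth rings formed after it.
817 − 3 false = 814 true growth rings after the fire scar.
Counting back 814 years from 1961 CE places the fire scar in 1961 − 814 = 1147 CE.

1147 CE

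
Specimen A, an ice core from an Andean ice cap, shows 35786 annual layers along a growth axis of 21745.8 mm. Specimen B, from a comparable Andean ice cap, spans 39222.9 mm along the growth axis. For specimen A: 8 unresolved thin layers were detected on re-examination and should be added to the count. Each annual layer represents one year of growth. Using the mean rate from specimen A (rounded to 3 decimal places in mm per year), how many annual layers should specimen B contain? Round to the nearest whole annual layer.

Specimen A: correcting the raw count gives 35786 + 8 = 35794 true annual layers.
A: Extension rate ≈ 21745.8 / 35794 = 0.608 mm/yr.
B spans 39222.9 / 0.608 = 64511.35 years ≈ 64511 annual layers.

64511 annual layers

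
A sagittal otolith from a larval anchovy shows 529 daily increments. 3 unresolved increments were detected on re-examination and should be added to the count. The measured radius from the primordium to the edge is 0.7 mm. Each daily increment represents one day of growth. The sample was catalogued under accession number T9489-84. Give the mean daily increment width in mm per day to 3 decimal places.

Adjusted count: 529 + 3 = 532 daily increments.
0.7 mm over 532 days gives 0.7 / 532 ≈ 0.001 mm per day.

0.001 mm per day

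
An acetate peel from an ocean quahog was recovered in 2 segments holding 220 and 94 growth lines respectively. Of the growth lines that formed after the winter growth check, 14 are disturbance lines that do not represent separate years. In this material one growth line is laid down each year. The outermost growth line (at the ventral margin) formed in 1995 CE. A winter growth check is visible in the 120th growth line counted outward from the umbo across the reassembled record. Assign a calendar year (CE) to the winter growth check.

1815 CE

Total growth lines = 220 + 94 = 314.
Between growth line 120 and the ventral margin there are 314 − 120 = 194 growth lines.
194 − 14 false = 180 true growth lines after the winter growth check.
Counting back 180 years from 1995 CE places the winter growth check in 1995 − 180 = 1815 CE.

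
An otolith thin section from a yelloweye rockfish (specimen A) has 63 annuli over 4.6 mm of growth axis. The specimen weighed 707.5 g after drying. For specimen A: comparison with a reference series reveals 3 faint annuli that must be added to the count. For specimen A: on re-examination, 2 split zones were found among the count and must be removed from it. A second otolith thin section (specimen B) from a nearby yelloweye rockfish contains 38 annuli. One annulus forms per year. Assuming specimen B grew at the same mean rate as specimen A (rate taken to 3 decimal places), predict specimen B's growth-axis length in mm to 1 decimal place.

Specimen A: correcting the raw count gives 63 − 2 + 3 = 64 true annuli.
A: Extension rate ≈ 4.6 / 64 = 0.072 mm per year.
B's length ≈ 0.072 × 38 = 2.7 mm.

2.7 mm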